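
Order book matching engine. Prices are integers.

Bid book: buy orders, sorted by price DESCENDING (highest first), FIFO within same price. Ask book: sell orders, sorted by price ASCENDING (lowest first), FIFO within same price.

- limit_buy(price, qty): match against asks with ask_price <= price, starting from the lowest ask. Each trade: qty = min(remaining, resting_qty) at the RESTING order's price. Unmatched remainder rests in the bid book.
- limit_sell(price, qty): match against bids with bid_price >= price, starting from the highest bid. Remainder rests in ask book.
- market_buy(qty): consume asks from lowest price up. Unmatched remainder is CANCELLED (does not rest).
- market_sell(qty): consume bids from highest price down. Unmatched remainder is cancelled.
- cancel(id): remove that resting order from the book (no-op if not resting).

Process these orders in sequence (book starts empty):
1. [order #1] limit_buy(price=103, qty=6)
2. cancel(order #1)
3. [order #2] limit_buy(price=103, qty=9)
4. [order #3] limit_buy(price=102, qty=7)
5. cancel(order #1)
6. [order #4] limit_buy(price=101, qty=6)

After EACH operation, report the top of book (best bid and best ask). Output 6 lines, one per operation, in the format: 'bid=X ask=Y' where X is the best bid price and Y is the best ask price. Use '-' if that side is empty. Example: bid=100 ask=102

Answer: bid=103 ask=-
bid=- ask=-
bid=103 ask=-
bid=103 ask=-
bid=103 ask=-
bid=103 ask=-

Derivation:
After op 1 [order #1] limit_buy(price=103, qty=6): fills=none; bids=[#1:6@103] asks=[-]
After op 2 cancel(order #1): fills=none; bids=[-] asks=[-]
After op 3 [order #2] limit_buy(price=103, qty=9): fills=none; bids=[#2:9@103] asks=[-]
After op 4 [order #3] limit_buy(price=102, qty=7): fills=none; bids=[#2:9@103 #3:7@102] asks=[-]
After op 5 cancel(order #1): fills=none; bids=[#2:9@103 #3:7@102] asks=[-]
After op 6 [order #4] limit_buy(price=101, qty=6): fills=none; bids=[#2:9@103 #3:7@102 #4:6@101] asks=[-]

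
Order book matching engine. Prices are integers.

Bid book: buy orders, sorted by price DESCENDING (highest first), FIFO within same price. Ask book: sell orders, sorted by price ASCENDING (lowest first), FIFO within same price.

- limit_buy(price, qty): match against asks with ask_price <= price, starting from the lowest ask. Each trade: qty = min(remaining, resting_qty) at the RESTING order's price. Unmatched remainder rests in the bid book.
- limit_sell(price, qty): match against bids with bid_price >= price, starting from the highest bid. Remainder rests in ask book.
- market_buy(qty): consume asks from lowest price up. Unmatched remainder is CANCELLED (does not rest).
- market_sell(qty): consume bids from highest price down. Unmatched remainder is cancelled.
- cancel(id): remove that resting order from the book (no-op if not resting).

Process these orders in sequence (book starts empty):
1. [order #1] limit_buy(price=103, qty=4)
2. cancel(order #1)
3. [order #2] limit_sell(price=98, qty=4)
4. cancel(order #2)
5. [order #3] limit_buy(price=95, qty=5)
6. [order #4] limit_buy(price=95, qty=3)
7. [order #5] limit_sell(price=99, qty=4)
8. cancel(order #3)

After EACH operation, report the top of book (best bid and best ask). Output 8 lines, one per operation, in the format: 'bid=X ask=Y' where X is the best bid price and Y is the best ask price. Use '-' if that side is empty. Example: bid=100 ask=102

After op 1 [order #1] limit_buy(price=103, qty=4): fills=none; bids=[#1:4@103] asks=[-]
After op 2 cancel(order #1): fills=none; bids=[-] asks=[-]
After op 3 [order #2] limit_sell(price=98, qty=4): fills=none; bids=[-] asks=[#2:4@98]
After op 4 cancel(order #2): fills=none; bids=[-] asks=[-]
After op 5 [order #3] limit_buy(price=95, qty=5): fills=none; bids=[#3:5@95] asks=[-]
After op 6 [order #4] limit_buy(price=95, qty=3): fills=none; bids=[#3:5@95 #4:3@95] asks=[-]
After op 7 [order #5] limit_sell(price=99, qty=4): fills=none; bids=[#3:5@95 #4:3@95] asks=[#5:4@99]
After op 8 cancel(order #3): fills=none; bids=[#4:3@95] asks=[#5:4@99]

Answer: bid=103 ask=-
bid=- ask=-
bid=- ask=98
bid=- ask=-
bid=95 ask=-
bid=95 ask=-
bid=95 ask=99
bid=95 ask=99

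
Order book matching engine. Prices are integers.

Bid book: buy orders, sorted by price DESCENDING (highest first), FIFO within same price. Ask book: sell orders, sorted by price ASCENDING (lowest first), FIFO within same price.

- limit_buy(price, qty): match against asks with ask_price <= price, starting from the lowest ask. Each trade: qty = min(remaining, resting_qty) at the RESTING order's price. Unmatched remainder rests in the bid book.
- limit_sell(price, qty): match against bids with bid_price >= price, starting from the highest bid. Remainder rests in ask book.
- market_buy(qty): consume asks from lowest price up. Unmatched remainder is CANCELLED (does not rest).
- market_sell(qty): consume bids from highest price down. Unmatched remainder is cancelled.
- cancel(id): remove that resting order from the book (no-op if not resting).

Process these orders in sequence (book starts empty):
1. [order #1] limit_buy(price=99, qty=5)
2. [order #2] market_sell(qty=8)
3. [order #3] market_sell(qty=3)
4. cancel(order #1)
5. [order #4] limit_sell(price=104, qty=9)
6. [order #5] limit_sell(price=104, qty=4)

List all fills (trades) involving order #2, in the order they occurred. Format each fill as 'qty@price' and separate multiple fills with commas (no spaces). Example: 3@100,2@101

After op 1 [order #1] limit_buy(price=99, qty=5): fills=none; bids=[#1:5@99] asks=[-]
After op 2 [order #2] market_sell(qty=8): fills=#1x#2:5@99; bids=[-] asks=[-]
After op 3 [order #3] market_sell(qty=3): fills=none; bids=[-] asks=[-]
After op 4 cancel(order #1): fills=none; bids=[-] asks=[-]
After op 5 [order #4] limit_sell(price=104, qty=9): fills=none; bids=[-] asks=[#4:9@104]
After op 6 [order #5] limit_sell(price=104, qty=4): fills=none; bids=[-] asks=[#4:9@104 #5:4@104]

Answer: 5@99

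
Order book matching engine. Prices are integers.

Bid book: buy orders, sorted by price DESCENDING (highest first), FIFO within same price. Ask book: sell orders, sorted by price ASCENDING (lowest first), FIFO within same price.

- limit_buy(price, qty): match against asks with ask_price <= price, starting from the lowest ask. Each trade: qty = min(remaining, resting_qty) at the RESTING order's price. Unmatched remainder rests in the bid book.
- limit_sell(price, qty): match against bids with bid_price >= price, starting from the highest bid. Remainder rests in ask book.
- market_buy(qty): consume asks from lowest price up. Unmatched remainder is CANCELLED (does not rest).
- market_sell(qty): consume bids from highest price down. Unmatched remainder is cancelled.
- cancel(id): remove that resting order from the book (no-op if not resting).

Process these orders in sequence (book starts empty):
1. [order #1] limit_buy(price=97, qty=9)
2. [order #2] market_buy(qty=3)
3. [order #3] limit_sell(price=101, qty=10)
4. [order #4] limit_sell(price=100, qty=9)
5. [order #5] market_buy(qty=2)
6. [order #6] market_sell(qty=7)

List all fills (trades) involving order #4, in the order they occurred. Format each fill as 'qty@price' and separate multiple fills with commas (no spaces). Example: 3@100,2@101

Answer: 2@100

Derivation:
After op 1 [order #1] limit_buy(price=97, qty=9): fills=none; bids=[#1:9@97] asks=[-]
After op 2 [order #2] market_buy(qty=3): fills=none; bids=[#1:9@97] asks=[-]
After op 3 [order #3] limit_sell(price=101, qty=10): fills=none; bids=[#1:9@97] asks=[#3:10@101]
After op 4 [order #4] limit_sell(price=100, qty=9): fills=none; bids=[#1:9@97] asks=[#4:9@100 #3:10@101]
After op 5 [order #5] market_buy(qty=2): fills=#5x#4:2@100; bids=[#1:9@97] asks=[#4:7@100 #3:10@101]
After op 6 [order #6] market_sell(qty=7): fills=#1x#6:7@97; bids=[#1:2@97] asks=[#4:7@100 #3:10@101]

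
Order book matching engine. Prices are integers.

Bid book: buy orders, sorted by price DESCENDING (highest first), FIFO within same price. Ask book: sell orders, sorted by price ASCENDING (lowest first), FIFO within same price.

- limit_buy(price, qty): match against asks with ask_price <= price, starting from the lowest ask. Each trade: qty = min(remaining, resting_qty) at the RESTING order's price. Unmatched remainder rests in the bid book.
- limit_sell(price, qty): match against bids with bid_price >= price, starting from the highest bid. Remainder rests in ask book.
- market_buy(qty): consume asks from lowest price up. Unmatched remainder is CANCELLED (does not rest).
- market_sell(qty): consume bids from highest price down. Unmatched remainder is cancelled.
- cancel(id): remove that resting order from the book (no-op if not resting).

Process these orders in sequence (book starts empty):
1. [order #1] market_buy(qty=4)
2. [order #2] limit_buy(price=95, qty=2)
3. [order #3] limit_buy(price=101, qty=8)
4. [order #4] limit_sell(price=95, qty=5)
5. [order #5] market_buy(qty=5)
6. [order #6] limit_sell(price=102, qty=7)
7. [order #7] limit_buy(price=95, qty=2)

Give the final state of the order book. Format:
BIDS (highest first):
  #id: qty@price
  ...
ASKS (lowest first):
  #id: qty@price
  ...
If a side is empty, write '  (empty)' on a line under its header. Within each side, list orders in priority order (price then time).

Answer: BIDS (highest first):
  #3: 3@101
  #2: 2@95
  #7: 2@95
ASKS (lowest first):
  #6: 7@102

Derivation:
After op 1 [order #1] market_buy(qty=4): fills=none; bids=[-] asks=[-]
After op 2 [order #2] limit_buy(price=95, qty=2): fills=none; bids=[#2:2@95] asks=[-]
After op 3 [order #3] limit_buy(price=101, qty=8): fills=none; bids=[#3:8@101 #2:2@95] asks=[-]
After op 4 [order #4] limit_sell(price=95, qty=5): fills=#3x#4:5@101; bids=[#3:3@101 #2:2@95] asks=[-]
After op 5 [order #5] market_buy(qty=5): fills=none; bids=[#3:3@101 #2:2@95] asks=[-]
After op 6 [order #6] limit_sell(price=102, qty=7): fills=none; bids=[#3:3@101 #2:2@95] asks=[#6:7@102]
After op 7 [order #7] limit_buy(price=95, qty=2): fills=none; bids=[#3:3@101 #2:2@95 #7:2@95] asks=[#6:7@102]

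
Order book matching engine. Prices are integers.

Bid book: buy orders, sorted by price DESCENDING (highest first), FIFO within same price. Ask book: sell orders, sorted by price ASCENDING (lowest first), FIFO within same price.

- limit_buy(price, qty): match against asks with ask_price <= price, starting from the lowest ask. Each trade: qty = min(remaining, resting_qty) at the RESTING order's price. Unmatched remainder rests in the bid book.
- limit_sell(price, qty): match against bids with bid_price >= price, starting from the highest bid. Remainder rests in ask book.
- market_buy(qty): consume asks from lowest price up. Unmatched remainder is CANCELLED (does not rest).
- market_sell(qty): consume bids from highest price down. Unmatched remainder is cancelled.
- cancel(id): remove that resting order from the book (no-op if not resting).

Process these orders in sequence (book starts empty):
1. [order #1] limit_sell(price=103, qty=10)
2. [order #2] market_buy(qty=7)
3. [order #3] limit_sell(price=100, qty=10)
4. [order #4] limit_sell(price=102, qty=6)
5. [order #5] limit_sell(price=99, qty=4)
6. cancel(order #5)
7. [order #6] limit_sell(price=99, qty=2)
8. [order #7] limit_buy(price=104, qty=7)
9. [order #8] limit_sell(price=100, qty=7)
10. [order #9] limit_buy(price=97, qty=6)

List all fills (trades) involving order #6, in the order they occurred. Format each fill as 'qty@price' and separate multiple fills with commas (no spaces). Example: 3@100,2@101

Answer: 2@99

Derivation:
After op 1 [order #1] limit_sell(price=103, qty=10): fills=none; bids=[-] asks=[#1:10@103]
After op 2 [order #2] market_buy(qty=7): fills=#2x#1:7@103; bids=[-] asks=[#1:3@103]
After op 3 [order #3] limit_sell(price=100, qty=10): fills=none; bids=[-] asks=[#3:10@100 #1:3@103]
After op 4 [order #4] limit_sell(price=102, qty=6): fills=none; bids=[-] asks=[#3:10@100 #4:6@102 #1:3@103]
After op 5 [order #5] limit_sell(price=99, qty=4): fills=none; bids=[-] asks=[#5:4@99 #3:10@100 #4:6@102 #1:3@103]
After op 6 cancel(order #5): fills=none; bids=[-] asks=[#3:10@100 #4:6@102 #1:3@103]
After op 7 [order #6] limit_sell(price=99, qty=2): fills=none; bids=[-] asks=[#6:2@99 #3:10@100 #4:6@102 #1:3@103]
After op 8 [order #7] limit_buy(price=104, qty=7): fills=#7x#6:2@99 #7x#3:5@100; bids=[-] asks=[#3:5@100 #4:6@102 #1:3@103]
After op 9 [order #8] limit_sell(price=100, qty=7): fills=none; bids=[-] asks=[#3:5@100 #8:7@100 #4:6@102 #1:3@103]
After op 10 [order #9] limit_buy(price=97, qty=6): fills=none; bids=[#9:6@97] asks=[#3:5@100 #8:7@100 #4:6@102 #1:3@103]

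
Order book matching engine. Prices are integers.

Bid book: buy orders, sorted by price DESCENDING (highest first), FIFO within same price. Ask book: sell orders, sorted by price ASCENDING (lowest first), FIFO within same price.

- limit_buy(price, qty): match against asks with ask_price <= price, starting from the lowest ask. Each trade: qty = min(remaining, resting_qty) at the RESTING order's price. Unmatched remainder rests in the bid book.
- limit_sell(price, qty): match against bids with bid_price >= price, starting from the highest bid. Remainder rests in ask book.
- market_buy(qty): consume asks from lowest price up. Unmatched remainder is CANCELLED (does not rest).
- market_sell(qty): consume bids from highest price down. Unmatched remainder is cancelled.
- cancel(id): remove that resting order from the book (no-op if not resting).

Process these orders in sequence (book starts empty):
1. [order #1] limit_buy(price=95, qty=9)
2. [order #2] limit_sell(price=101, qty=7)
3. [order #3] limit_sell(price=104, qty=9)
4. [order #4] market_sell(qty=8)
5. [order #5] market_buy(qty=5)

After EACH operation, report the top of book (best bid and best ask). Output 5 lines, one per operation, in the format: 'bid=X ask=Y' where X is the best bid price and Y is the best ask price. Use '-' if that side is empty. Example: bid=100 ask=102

After op 1 [order #1] limit_buy(price=95, qty=9): fills=none; bids=[#1:9@95] asks=[-]
After op 2 [order #2] limit_sell(price=101, qty=7): fills=none; bids=[#1:9@95] asks=[#2:7@101]
After op 3 [order #3] limit_sell(price=104, qty=9): fills=none; bids=[#1:9@95] asks=[#2:7@101 #3:9@104]
After op 4 [order #4] market_sell(qty=8): fills=#1x#4:8@95; bids=[#1:1@95] asks=[#2:7@101 #3:9@104]
After op 5 [order #5] market_buy(qty=5): fills=#5x#2:5@101; bids=[#1:1@95] asks=[#2:2@101 #3:9@104]

Answer: bid=95 ask=-
bid=95 ask=101
bid=95 ask=101
bid=95 ask=101
bid=95 ask=101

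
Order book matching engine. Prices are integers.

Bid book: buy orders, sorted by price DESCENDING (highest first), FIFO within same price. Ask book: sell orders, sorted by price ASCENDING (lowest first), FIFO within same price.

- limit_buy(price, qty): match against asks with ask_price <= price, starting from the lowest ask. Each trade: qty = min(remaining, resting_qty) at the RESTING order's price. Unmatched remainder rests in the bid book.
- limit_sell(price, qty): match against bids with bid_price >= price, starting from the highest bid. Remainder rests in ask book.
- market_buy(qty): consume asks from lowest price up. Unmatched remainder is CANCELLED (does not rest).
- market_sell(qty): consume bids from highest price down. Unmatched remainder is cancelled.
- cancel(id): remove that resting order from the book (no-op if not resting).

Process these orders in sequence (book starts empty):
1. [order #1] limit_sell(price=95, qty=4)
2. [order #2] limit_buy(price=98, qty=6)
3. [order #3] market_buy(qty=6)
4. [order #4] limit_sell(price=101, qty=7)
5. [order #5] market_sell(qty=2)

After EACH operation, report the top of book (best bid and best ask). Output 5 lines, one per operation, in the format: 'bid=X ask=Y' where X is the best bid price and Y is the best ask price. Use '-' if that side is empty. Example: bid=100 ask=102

After op 1 [order #1] limit_sell(price=95, qty=4): fills=none; bids=[-] asks=[#1:4@95]
After op 2 [order #2] limit_buy(price=98, qty=6): fills=#2x#1:4@95; bids=[#2:2@98] asks=[-]
After op 3 [order #3] market_buy(qty=6): fills=none; bids=[#2:2@98] asks=[-]
After op 4 [order #4] limit_sell(price=101, qty=7): fills=none; bids=[#2:2@98] asks=[#4:7@101]
After op 5 [order #5] market_sell(qty=2): fills=#2x#5:2@98; bids=[-] asks=[#4:7@101]

Answer: bid=- ask=95
bid=98 ask=-
bid=98 ask=-
bid=98 ask=101
bid=- ask=101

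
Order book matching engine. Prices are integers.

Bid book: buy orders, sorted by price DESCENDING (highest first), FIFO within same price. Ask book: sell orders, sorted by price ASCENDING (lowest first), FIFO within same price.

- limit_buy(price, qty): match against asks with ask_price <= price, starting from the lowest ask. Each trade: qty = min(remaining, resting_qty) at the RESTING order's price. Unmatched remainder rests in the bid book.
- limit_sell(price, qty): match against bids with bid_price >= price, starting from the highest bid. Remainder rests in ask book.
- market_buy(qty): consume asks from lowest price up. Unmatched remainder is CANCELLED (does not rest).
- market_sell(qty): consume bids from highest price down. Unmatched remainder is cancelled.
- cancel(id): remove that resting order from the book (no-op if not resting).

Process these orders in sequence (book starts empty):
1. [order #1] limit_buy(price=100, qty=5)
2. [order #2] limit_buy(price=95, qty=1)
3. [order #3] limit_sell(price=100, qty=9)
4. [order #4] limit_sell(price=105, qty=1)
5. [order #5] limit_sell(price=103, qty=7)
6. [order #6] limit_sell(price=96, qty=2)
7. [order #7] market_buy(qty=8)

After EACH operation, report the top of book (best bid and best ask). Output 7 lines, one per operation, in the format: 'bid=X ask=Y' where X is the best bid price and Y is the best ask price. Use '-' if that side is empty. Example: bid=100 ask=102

After op 1 [order #1] limit_buy(price=100, qty=5): fills=none; bids=[#1:5@100] asks=[-]
After op 2 [order #2] limit_buy(price=95, qty=1): fills=none; bids=[#1:5@100 #2:1@95] asks=[-]
After op 3 [order #3] limit_sell(price=100, qty=9): fills=#1x#3:5@100; bids=[#2:1@95] asks=[#3:4@100]
After op 4 [order #4] limit_sell(price=105, qty=1): fills=none; bids=[#2:1@95] asks=[#3:4@100 #4:1@105]
After op 5 [order #5] limit_sell(price=103, qty=7): fills=none; bids=[#2:1@95] asks=[#3:4@100 #5:7@103 #4:1@105]
After op 6 [order #6] limit_sell(price=96, qty=2): fills=none; bids=[#2:1@95] asks=[#6:2@96 #3:4@100 #5:7@103 #4:1@105]
After op 7 [order #7] market_buy(qty=8): fills=#7x#6:2@96 #7x#3:4@100 #7x#5:2@103; bids=[#2:1@95] asks=[#5:5@103 #4:1@105]

Answer: bid=100 ask=-
bid=100 ask=-
bid=95 ask=100
bid=95 ask=100
bid=95 ask=100
bid=95 ask=96
bid=95 ask=103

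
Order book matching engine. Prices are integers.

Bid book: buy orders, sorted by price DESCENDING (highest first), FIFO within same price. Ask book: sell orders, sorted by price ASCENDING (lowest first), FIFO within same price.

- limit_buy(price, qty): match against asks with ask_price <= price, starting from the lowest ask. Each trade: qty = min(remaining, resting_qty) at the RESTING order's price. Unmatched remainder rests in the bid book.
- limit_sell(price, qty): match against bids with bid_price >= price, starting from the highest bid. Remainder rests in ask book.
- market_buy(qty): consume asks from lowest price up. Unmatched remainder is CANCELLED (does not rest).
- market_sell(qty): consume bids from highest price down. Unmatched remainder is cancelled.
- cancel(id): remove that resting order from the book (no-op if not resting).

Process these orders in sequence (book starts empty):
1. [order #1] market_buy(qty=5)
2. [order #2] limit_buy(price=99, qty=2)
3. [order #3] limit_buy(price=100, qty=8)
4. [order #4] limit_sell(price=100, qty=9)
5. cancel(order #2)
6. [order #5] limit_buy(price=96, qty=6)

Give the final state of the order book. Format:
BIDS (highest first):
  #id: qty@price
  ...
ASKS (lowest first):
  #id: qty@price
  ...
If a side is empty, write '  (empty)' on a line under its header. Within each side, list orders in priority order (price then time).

After op 1 [order #1] market_buy(qty=5): fills=none; bids=[-] asks=[-]
After op 2 [order #2] limit_buy(price=99, qty=2): fills=none; bids=[#2:2@99] asks=[-]
After op 3 [order #3] limit_buy(price=100, qty=8): fills=none; bids=[#3:8@100 #2:2@99] asks=[-]
After op 4 [order #4] limit_sell(price=100, qty=9): fills=#3x#4:8@100; bids=[#2:2@99] asks=[#4:1@100]
After op 5 cancel(order #2): fills=none; bids=[-] asks=[#4:1@100]
After op 6 [order #5] limit_buy(price=96, qty=6): fills=none; bids=[#5:6@96] asks=[#4:1@100]

Answer: BIDS (highest first):
  #5: 6@96
ASKS (lowest first):
  #4: 1@100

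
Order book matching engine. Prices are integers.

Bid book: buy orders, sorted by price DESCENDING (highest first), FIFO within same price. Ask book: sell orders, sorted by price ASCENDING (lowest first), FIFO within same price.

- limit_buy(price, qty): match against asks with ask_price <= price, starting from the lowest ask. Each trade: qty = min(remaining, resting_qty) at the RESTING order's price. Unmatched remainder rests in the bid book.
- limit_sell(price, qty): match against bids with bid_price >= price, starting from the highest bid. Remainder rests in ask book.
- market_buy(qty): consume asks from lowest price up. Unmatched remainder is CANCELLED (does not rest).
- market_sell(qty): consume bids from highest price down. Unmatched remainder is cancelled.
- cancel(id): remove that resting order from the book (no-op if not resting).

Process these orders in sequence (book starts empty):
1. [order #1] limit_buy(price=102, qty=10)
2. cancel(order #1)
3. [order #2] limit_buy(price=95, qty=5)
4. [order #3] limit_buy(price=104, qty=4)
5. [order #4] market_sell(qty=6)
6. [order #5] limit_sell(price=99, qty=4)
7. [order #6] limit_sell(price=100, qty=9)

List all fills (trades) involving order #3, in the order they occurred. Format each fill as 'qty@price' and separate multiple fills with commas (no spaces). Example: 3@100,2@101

Answer: 4@104

Derivation:
After op 1 [order #1] limit_buy(price=102, qty=10): fills=none; bids=[#1:10@102] asks=[-]
After op 2 cancel(order #1): fills=none; bids=[-] asks=[-]
After op 3 [order #2] limit_buy(price=95, qty=5): fills=none; bids=[#2:5@95] asks=[-]
After op 4 [order #3] limit_buy(price=104, qty=4): fills=none; bids=[#3:4@104 #2:5@95] asks=[-]
After op 5 [order #4] market_sell(qty=6): fills=#3x#4:4@104 #2x#4:2@95; bids=[#2:3@95] asks=[-]
After op 6 [order #5] limit_sell(price=99, qty=4): fills=none; bids=[#2:3@95] asks=[#5:4@99]
After op 7 [order #6] limit_sell(price=100, qty=9): fills=none; bids=[#2:3@95] asks=[#5:4@99 #6:9@100]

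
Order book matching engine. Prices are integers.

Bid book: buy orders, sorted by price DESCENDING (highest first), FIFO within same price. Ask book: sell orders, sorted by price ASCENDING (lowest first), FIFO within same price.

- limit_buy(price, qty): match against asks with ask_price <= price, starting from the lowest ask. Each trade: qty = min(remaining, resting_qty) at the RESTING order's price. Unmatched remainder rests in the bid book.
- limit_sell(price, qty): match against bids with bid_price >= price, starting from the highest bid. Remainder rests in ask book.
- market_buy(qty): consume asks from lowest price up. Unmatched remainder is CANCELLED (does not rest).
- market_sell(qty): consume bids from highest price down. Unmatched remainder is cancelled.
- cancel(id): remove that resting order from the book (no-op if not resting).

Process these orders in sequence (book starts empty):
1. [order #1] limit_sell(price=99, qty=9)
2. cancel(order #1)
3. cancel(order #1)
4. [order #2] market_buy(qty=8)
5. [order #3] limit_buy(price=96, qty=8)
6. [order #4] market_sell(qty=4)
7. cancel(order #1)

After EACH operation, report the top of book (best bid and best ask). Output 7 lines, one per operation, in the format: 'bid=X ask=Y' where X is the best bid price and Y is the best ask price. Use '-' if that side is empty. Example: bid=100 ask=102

Answer: bid=- ask=99
bid=- ask=-
bid=- ask=-
bid=- ask=-
bid=96 ask=-
bid=96 ask=-
bid=96 ask=-

Derivation:
After op 1 [order #1] limit_sell(price=99, qty=9): fills=none; bids=[-] asks=[#1:9@99]
After op 2 cancel(order #1): fills=none; bids=[-] asks=[-]
After op 3 cancel(order #1): fills=none; bids=[-] asks=[-]
After op 4 [order #2] market_buy(qty=8): fills=none; bids=[-] asks=[-]
After op 5 [order #3] limit_buy(price=96, qty=8): fills=none; bids=[#3:8@96] asks=[-]
After op 6 [order #4] market_sell(qty=4): fills=#3x#4:4@96; bids=[#3:4@96] asks=[-]
After op 7 cancel(order #1): fills=none; bids=[#3:4@96] asks=[-]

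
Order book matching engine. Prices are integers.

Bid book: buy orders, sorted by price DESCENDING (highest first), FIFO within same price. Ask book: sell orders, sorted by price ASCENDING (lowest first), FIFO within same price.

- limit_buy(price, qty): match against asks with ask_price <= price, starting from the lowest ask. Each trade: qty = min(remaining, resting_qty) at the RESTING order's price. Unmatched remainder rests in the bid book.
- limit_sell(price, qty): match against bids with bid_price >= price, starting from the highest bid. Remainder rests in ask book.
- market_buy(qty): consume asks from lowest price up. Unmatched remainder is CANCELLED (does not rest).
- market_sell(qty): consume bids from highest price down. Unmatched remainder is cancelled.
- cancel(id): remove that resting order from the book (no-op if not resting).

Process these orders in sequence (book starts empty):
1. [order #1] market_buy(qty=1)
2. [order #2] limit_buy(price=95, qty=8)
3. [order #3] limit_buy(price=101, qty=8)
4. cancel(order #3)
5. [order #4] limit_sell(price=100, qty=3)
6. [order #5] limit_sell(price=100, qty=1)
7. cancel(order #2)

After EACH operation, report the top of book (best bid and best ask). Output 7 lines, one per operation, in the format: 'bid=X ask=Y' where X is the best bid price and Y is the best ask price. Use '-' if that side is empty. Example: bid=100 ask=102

After op 1 [order #1] market_buy(qty=1): fills=none; bids=[-] asks=[-]
After op 2 [order #2] limit_buy(price=95, qty=8): fills=none; bids=[#2:8@95] asks=[-]
After op 3 [order #3] limit_buy(price=101, qty=8): fills=none; bids=[#3:8@101 #2:8@95] asks=[-]
After op 4 cancel(order #3): fills=none; bids=[#2:8@95] asks=[-]
After op 5 [order #4] limit_sell(price=100, qty=3): fills=none; bids=[#2:8@95] asks=[#4:3@100]
After op 6 [order #5] limit_sell(price=100, qty=1): fills=none; bids=[#2:8@95] asks=[#4:3@100 #5:1@100]
After op 7 cancel(order #2): fills=none; bids=[-] asks=[#4:3@100 #5:1@100]

Answer: bid=- ask=-
bid=95 ask=-
bid=101 ask=-
bid=95 ask=-
bid=95 ask=100
bid=95 ask=100
bid=- ask=100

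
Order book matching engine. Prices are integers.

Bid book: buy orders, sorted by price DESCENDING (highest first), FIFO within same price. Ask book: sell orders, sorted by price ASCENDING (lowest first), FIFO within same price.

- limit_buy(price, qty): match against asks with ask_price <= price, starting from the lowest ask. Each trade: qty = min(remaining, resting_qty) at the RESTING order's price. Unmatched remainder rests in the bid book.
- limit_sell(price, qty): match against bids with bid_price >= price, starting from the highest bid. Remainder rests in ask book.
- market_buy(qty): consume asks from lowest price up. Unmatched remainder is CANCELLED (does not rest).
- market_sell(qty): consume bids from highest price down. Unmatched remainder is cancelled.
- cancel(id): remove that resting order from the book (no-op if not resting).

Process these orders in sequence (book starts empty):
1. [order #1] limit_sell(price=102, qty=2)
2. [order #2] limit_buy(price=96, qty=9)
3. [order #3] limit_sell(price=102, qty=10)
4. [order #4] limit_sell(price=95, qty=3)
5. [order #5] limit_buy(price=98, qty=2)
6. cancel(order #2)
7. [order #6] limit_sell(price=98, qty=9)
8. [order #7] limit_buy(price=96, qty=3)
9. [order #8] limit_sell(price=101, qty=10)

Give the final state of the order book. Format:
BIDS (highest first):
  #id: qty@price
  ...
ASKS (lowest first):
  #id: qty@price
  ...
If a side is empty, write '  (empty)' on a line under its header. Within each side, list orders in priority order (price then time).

Answer: BIDS (highest first):
  #7: 3@96
ASKS (lowest first):
  #6: 7@98
  #8: 10@101
  #1: 2@102
  #3: 10@102

Derivation:
After op 1 [order #1] limit_sell(price=102, qty=2): fills=none; bids=[-] asks=[#1:2@102]
After op 2 [order #2] limit_buy(price=96, qty=9): fills=none; bids=[#2:9@96] asks=[#1:2@102]
After op 3 [order #3] limit_sell(price=102, qty=10): fills=none; bids=[#2:9@96] asks=[#1:2@102 #3:10@102]
After op 4 [order #4] limit_sell(price=95, qty=3): fills=#2x#4:3@96; bids=[#2:6@96] asks=[#1:2@102 #3:10@102]
After op 5 [order #5] limit_buy(price=98, qty=2): fills=none; bids=[#5:2@98 #2:6@96] asks=[#1:2@102 #3:10@102]
After op 6 cancel(order #2): fills=none; bids=[#5:2@98] asks=[#1:2@102 #3:10@102]
After op 7 [order #6] limit_sell(price=98, qty=9): fills=#5x#6:2@98; bids=[-] asks=[#6:7@98 #1:2@102 #3:10@102]
After op 8 [order #7] limit_buy(price=96, qty=3): fills=none; bids=[#7:3@96] asks=[#6:7@98 #1:2@102 #3:10@102]
After op 9 [order #8] limit_sell(price=101, qty=10): fills=none; bids=[#7:3@96] asks=[#6:7@98 #8:10@101 #1:2@102 #3:10@102]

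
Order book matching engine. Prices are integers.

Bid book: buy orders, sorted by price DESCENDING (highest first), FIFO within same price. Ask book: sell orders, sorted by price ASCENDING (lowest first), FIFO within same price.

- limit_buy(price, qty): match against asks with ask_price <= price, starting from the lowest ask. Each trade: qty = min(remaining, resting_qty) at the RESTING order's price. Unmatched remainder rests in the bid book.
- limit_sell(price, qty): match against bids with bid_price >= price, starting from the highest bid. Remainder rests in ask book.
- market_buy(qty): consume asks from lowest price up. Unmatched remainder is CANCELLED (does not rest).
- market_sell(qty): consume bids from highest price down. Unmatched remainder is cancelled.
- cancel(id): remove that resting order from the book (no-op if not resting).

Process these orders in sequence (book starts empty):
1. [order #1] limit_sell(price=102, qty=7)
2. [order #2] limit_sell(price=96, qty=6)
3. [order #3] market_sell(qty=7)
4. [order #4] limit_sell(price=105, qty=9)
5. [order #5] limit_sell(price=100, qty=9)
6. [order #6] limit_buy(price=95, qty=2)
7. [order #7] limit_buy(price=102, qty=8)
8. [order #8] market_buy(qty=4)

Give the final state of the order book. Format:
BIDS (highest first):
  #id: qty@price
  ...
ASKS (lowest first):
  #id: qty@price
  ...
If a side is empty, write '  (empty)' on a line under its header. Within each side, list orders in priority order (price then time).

Answer: BIDS (highest first):
  #6: 2@95
ASKS (lowest first):
  #5: 3@100
  #1: 7@102
  #4: 9@105

Derivation:
After op 1 [order #1] limit_sell(price=102, qty=7): fills=none; bids=[-] asks=[#1:7@102]
After op 2 [order #2] limit_sell(price=96, qty=6): fills=none; bids=[-] asks=[#2:6@96 #1:7@102]
After op 3 [order #3] market_sell(qty=7): fills=none; bids=[-] asks=[#2:6@96 #1:7@102]
After op 4 [order #4] limit_sell(price=105, qty=9): fills=none; bids=[-] asks=[#2:6@96 #1:7@102 #4:9@105]
After op 5 [order #5] limit_sell(price=100, qty=9): fills=none; bids=[-] asks=[#2:6@96 #5:9@100 #1:7@102 #4:9@105]
After op 6 [order #6] limit_buy(price=95, qty=2): fills=none; bids=[#6:2@95] asks=[#2:6@96 #5:9@100 #1:7@102 #4:9@105]
After op 7 [order #7] limit_buy(price=102, qty=8): fills=#7x#2:6@96 #7x#5:2@100; bids=[#6:2@95] asks=[#5:7@100 #1:7@102 #4:9@105]
After op 8 [order #8] market_buy(qty=4): fills=#8x#5:4@100; bids=[#6:2@95] asks=[#5:3@100 #1:7@102 #4:9@105]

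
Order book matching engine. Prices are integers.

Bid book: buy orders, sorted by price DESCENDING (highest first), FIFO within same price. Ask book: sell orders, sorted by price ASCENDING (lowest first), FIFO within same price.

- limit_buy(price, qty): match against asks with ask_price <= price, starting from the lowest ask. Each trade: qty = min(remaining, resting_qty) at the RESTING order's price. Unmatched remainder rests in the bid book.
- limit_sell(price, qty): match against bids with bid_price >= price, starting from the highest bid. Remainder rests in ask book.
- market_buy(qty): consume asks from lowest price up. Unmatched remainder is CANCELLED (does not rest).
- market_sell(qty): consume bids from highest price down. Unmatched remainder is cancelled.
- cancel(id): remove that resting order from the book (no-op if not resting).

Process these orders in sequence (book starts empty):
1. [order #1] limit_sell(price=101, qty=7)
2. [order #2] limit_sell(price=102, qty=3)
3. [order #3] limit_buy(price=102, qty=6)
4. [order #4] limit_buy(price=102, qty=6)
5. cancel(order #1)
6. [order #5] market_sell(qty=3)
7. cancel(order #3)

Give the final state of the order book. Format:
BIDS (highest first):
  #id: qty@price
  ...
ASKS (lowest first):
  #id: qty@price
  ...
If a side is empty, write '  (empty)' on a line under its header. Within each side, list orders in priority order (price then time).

After op 1 [order #1] limit_sell(price=101, qty=7): fills=none; bids=[-] asks=[#1:7@101]
After op 2 [order #2] limit_sell(price=102, qty=3): fills=none; bids=[-] asks=[#1:7@101 #2:3@102]
After op 3 [order #3] limit_buy(price=102, qty=6): fills=#3x#1:6@101; bids=[-] asks=[#1:1@101 #2:3@102]
After op 4 [order #4] limit_buy(price=102, qty=6): fills=#4x#1:1@101 #4x#2:3@102; bids=[#4:2@102] asks=[-]
After op 5 cancel(order #1): fills=none; bids=[#4:2@102] asks=[-]
After op 6 [order #5] market_sell(qty=3): fills=#4x#5:2@102; bids=[-] asks=[-]
After op 7 cancel(order #3): fills=none; bids=[-] asks=[-]

Answer: BIDS (highest first):
  (empty)
ASKS (lowest first):
  (empty)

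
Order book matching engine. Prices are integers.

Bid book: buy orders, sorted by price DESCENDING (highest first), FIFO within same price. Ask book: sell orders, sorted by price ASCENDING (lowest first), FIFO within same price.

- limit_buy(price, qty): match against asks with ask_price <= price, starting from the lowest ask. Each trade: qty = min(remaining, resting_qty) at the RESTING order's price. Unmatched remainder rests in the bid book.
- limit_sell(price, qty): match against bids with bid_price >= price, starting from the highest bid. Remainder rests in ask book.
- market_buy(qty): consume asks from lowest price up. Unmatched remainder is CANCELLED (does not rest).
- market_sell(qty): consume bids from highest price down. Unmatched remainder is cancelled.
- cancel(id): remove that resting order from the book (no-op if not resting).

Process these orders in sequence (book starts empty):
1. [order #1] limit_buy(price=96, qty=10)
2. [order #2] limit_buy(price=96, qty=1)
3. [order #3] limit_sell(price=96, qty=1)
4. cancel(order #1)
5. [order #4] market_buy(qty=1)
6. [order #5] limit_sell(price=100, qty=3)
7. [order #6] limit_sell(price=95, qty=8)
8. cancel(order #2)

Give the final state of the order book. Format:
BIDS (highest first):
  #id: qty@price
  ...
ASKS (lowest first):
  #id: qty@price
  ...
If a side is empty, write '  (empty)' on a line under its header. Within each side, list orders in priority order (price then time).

After op 1 [order #1] limit_buy(price=96, qty=10): fills=none; bids=[#1:10@96] asks=[-]
After op 2 [order #2] limit_buy(price=96, qty=1): fills=none; bids=[#1:10@96 #2:1@96] asks=[-]
After op 3 [order #3] limit_sell(price=96, qty=1): fills=#1x#3:1@96; bids=[#1:9@96 #2:1@96] asks=[-]
After op 4 cancel(order #1): fills=none; bids=[#2:1@96] asks=[-]
After op 5 [order #4] market_buy(qty=1): fills=none; bids=[#2:1@96] asks=[-]
After op 6 [order #5] limit_sell(price=100, qty=3): fills=none; bids=[#2:1@96] asks=[#5:3@100]
After op 7 [order #6] limit_sell(price=95, qty=8): fills=#2x#6:1@96; bids=[-] asks=[#6:7@95 #5:3@100]
After op 8 cancel(order #2): fills=none; bids=[-] asks=[#6:7@95 #5:3@100]

Answer: BIDS (highest first):
  (empty)
ASKS (lowest first):
  #6: 7@95
  #5: 3@100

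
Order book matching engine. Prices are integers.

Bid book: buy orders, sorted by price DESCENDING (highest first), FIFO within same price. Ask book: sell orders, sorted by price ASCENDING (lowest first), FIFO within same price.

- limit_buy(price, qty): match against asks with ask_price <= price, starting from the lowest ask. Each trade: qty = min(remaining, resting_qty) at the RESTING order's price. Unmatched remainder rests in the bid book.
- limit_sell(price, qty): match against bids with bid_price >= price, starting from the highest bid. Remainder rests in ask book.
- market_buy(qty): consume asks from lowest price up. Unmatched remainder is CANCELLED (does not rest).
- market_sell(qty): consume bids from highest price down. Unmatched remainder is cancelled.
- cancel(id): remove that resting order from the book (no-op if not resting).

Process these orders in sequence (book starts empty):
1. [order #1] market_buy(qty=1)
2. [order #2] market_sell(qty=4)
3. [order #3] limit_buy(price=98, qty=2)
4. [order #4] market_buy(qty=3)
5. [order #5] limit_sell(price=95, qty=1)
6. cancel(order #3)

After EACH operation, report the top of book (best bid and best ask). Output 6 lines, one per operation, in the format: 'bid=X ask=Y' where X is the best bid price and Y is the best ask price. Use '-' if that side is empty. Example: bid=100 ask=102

After op 1 [order #1] market_buy(qty=1): fills=none; bids=[-] asks=[-]
After op 2 [order #2] market_sell(qty=4): fills=none; bids=[-] asks=[-]
After op 3 [order #3] limit_buy(price=98, qty=2): fills=none; bids=[#3:2@98] asks=[-]
After op 4 [order #4] market_buy(qty=3): fills=none; bids=[#3:2@98] asks=[-]
After op 5 [order #5] limit_sell(price=95, qty=1): fills=#3x#5:1@98; bids=[#3:1@98] asks=[-]
After op 6 cancel(order #3): fills=none; bids=[-] asks=[-]

Answer: bid=- ask=-
bid=- ask=-
bid=98 ask=-
bid=98 ask=-
bid=98 ask=-
bid=- ask=-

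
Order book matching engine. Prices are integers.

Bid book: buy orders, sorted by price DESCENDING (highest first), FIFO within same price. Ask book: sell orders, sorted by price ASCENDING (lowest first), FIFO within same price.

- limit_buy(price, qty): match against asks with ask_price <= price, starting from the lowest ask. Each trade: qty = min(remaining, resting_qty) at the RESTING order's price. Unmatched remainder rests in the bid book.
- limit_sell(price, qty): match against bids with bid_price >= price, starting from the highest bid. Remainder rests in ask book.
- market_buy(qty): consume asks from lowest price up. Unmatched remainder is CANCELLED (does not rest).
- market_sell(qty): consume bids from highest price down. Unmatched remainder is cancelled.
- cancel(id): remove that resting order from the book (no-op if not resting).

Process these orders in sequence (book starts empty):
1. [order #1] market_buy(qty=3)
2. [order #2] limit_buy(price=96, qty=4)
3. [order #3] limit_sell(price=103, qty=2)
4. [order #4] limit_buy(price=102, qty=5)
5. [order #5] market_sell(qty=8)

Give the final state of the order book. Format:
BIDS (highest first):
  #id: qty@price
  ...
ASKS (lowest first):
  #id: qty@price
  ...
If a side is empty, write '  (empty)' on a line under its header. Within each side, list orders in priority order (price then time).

Answer: BIDS (highest first):
  #2: 1@96
ASKS (lowest first):
  #3: 2@103

Derivation:
After op 1 [order #1] market_buy(qty=3): fills=none; bids=[-] asks=[-]
After op 2 [order #2] limit_buy(price=96, qty=4): fills=none; bids=[#2:4@96] asks=[-]
After op 3 [order #3] limit_sell(price=103, qty=2): fills=none; bids=[#2:4@96] asks=[#3:2@103]
After op 4 [order #4] limit_buy(price=102, qty=5): fills=none; bids=[#4:5@102 #2:4@96] asks=[#3:2@103]
After op 5 [order #5] market_sell(qty=8): fills=#4x#5:5@102 #2x#5:3@96; bids=[#2:1@96] asks=[#3:2@103]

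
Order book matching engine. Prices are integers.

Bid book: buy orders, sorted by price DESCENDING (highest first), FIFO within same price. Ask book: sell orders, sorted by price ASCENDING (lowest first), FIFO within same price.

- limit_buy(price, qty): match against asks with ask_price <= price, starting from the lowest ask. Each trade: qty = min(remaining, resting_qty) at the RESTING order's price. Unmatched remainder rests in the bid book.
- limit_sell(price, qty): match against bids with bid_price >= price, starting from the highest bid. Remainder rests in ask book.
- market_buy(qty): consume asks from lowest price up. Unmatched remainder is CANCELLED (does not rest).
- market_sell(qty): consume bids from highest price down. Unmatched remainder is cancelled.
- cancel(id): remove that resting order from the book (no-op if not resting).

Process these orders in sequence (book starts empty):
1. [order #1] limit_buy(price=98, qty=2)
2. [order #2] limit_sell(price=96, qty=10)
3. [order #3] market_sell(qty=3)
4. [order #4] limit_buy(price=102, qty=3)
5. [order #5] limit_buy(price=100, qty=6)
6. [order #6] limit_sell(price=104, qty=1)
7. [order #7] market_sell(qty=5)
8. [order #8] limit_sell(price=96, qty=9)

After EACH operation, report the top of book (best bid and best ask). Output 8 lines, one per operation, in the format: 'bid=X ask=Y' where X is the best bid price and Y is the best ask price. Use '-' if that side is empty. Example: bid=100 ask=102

After op 1 [order #1] limit_buy(price=98, qty=2): fills=none; bids=[#1:2@98] asks=[-]
After op 2 [order #2] limit_sell(price=96, qty=10): fills=#1x#2:2@98; bids=[-] asks=[#2:8@96]
After op 3 [order #3] market_sell(qty=3): fills=none; bids=[-] asks=[#2:8@96]
After op 4 [order #4] limit_buy(price=102, qty=3): fills=#4x#2:3@96; bids=[-] asks=[#2:5@96]
After op 5 [order #5] limit_buy(price=100, qty=6): fills=#5x#2:5@96; bids=[#5:1@100] asks=[-]
After op 6 [order #6] limit_sell(price=104, qty=1): fills=none; bids=[#5:1@100] asks=[#6:1@104]
After op 7 [order #7] market_sell(qty=5): fills=#5x#7:1@100; bids=[-] asks=[#6:1@104]
After op 8 [order #8] limit_sell(price=96, qty=9): fills=none; bids=[-] asks=[#8:9@96 #6:1@104]

Answer: bid=98 ask=-
bid=- ask=96
bid=- ask=96
bid=- ask=96
bid=100 ask=-
bid=100 ask=104
bid=- ask=104
bid=- ask=96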